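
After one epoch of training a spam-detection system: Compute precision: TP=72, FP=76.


Precision = TP/(TP+FP)
= 72/(72+76)
= 72/148 = 48.65%

48.65%


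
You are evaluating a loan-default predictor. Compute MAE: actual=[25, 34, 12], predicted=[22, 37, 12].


Absolute errors: |25-22|=3, |34-37|=3, |12-12|=0
Sum = 6
MAE = 6/3 = 2

2


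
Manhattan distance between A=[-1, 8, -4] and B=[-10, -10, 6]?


d = |-1+ 10| + |8+ 10| + |-4-6|
  = 9 + 18 + 10
  = 37

37


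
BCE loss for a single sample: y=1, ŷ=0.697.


BCE = -[y·ln(p) + (1-y)·ln(1-p)]
= -1·ln(0.697) - 0
= -ln(0.697) = 0.361

0.361


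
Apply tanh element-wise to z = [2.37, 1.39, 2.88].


tanh(2.37) = 0.9827
tanh(1.39) = 0.8832
tanh(2.88) = 0.9937
result = [0.9827, 0.8832, 0.9937]

[0.9827, 0.8832, 0.9937]


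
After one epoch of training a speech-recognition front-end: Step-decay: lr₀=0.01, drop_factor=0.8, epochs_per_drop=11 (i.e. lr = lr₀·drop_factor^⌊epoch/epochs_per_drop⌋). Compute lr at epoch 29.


n_drops = ⌊29/11⌋ = 2
lr = 0.01·0.8^2 = 0.01·0.64 = 0.0064

0.0064


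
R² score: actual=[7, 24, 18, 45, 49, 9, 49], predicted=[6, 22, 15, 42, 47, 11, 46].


ȳ = 28.7143
SS_res = Σ(y-ŷ)² = 40
SS_tot = Σ(y-ȳ)² = 2085.43
R² = 1 - SS_res/SS_tot = 1 - 0.0192 = 0.9808

0.9808


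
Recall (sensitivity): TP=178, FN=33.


Recall = TP/(TP+FN)
= 178/(178+33)
= 178/211 = 84.36%

84.36%


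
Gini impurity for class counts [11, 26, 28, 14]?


Probabilities: [11/79, 26/79, 28/79, 14/79] ≈ [0.1392, 0.3291, 0.3544, 0.1772]
Σpᵢ² = (121 + 676 + 784 + 196)/79² = 1777/6241
Gini = 1 - Σpᵢ² = 1 - 1777/6241 = 0.7153

0.7153


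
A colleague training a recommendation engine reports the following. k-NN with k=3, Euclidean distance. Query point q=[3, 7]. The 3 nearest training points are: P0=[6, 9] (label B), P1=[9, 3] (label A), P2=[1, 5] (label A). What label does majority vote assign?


d(q,P0) = 3.6056  (label B)
d(q,P1) = 7.2111  (label A)
d(q,P2) = 2.8284  (label A)
Votes: A=2, B=1
Majority → A

A


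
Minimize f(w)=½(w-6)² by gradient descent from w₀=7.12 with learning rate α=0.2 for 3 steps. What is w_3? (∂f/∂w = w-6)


step 1: grad = 7.12-6 = 1.12; w = 7.12 - 0.2·(1.12) = 6.896
step 2: grad = 6.896-6 = 0.896; w = 6.896 - 0.2·(0.896) = 6.7168
step 3: grad = 6.7168-6 = 0.7168; w = 6.7168 - 0.2·(0.7168) = 6.57344

6.57344


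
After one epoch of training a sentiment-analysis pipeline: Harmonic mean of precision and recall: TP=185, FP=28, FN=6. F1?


Precision = 185/213 = 0.8685
Recall = 185/191 = 0.9686
F1 = 2·P·R/(P+R) = 2·TP/(2·TP+FP+FN) = 370/(370+28+6) = 370/404 = 0.9158

0.9158


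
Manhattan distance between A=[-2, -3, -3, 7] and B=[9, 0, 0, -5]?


d = |-2-9| + |-3-0| + |-3-0| + |7+ 5|
  = 11 + 3 + 3 + 12
  = 29

29


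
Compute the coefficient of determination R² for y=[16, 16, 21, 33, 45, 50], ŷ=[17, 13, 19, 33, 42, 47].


ȳ = 30.1667
SS_res = Σ(y-ŷ)² = 32
SS_tot = Σ(y-ȳ)² = 1106.83
R² = 1 - SS_res/SS_tot = 1 - 0.0289 = 0.9711

0.9711


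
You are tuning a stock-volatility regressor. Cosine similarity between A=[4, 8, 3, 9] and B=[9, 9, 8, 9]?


A·B = 4·9 + 8·9 + 3·8 + 9·9 = 213
‖A‖ = √170 = 13.0384, ‖B‖ = √307 = 17.5214
cos = 213/(√170·√307) = 213/√52190 = 0.9324

0.9324


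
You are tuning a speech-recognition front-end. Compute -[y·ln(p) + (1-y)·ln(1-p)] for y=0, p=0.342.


BCE = -[y·ln(p) + (1-y)·ln(1-p)]
= -0 - 1·ln(1-0.342)
= -ln(0.658) = 0.4186

0.4186


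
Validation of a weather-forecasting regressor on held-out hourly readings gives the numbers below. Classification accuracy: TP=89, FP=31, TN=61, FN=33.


Accuracy = (TP+TN)/(TP+TN+FP+FN)
= (89+61)/(214)
= 150/214 = 70.09%

70.09%


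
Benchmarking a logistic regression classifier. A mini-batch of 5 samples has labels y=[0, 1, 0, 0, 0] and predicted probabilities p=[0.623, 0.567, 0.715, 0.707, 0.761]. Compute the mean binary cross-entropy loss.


L[0] = -ln(1-0.623) = -ln(0.377) = 0.9755
L[1] = -ln(0.567) = 0.5674
L[2] = -ln(1-0.715) = -ln(0.285) = 1.2553
L[3] = -ln(1-0.707) = -ln(0.293) = 1.2276
L[4] = -ln(1-0.761) = -ln(0.239) = 1.4313
mean = (0.9755 + 0.5674 + 1.2553 + 1.2276 + 1.4313)/5 = 1.0914

1.0914


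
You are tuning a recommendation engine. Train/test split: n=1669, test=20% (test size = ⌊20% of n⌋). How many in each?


Test = ⌊1669·20/100⌋ = 333
Train = 1669 - 333 = 1336

Train: 1336, Test: 333


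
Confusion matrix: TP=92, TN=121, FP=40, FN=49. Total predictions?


Total = TP + TN + FP + FN
= 92 + 121 + 40 + 49
= 302
(Predicted positive: 132, predicted negative: 170)

302


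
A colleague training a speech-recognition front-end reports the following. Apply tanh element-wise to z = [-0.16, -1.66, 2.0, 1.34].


tanh(-0.16) = -0.1586
tanh(-1.66) = -0.9302
tanh(2.0) = 0.964
tanh(1.34) = 0.8717
result = [-0.1586, -0.9302, 0.964, 0.8717]

[-0.1586, -0.9302, 0.964, 0.8717]


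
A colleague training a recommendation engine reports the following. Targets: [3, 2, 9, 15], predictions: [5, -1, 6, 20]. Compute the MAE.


Absolute errors: |3-5|=2, |2+ 1|=3, |9-6|=3, |15-20|=5
Sum = 13
MAE = 13/4 = 13/4

13/4


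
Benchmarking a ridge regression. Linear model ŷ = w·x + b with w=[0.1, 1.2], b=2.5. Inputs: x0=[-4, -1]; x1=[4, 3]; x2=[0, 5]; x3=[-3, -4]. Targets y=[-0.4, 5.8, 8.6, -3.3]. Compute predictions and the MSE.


ŷ0 = (0.1)·(-4) + (1.2)·(-1) + 2.5 = 0.9
ŷ1 = (0.1)·(4) + (1.2)·(3) + 2.5 = 6.5
ŷ2 = (0.1)·(0) + (1.2)·(5) + 2.5 = 8.5
ŷ3 = (0.1)·(-3) + (1.2)·(-4) + 2.5 = -2.6
errors² = [1.69, 0.49, 0.01, 0.49]
MSE = 2.6800/4 = 0.67

0.67


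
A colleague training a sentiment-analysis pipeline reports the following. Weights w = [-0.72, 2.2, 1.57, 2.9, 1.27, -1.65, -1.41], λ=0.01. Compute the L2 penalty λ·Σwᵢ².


‖w‖₂² = (-0.72)² + (2.2)² + (1.57)² + (2.9)² + (1.27)² + (-1.65)² + (-1.41)²
     = 0.5184 + 4.84 + 2.4649 + 8.41 + 1.6129 + 2.7225 + 1.9881
     = 22.5568
λ·‖w‖₂² = 0.01·22.5568 = 0.225568

0.225568


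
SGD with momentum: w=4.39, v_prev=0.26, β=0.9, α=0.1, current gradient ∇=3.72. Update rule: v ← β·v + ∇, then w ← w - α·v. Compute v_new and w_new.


v_new = 0.9·0.26 + 3.72 = 0.234 + 3.72 = 3.954
w_new = 4.39 - 0.1·3.954 = 4.39 - 0.3954 = 3.9946

v_new=3.954, w_new=3.9946


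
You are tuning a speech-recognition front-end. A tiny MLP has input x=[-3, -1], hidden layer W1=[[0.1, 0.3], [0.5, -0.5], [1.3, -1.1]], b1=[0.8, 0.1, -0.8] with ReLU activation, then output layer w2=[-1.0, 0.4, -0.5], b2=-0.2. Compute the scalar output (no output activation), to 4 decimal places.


z1[0] = (0.1)·(-3) + (0.3)·(-1) + 0.8 = 0.2
z1[1] = (0.5)·(-3) + (-0.5)·(-1) + 0.1 = -0.9
z1[2] = (1.3)·(-3) + (-1.1)·(-1) - 0.8 = -3.6
h = ReLU(z1) = [0.2, 0.0, 0.0]
output = (-1.0)·(0.2) + (0.4)·(0.0) + (-0.5)·(0.0) - 0.2 = -0.4

-0.4


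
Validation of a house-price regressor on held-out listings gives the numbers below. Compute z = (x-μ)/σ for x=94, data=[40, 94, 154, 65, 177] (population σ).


μ = 106, σ = 52.0115
z = (94 - 106)/52.0115 = -0.2307

-0.2307


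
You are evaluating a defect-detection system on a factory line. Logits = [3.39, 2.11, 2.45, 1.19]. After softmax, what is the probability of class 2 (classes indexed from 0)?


Exponentials: e^3.39=29.666, e^2.11=8.2482, e^2.45=11.5883, e^1.19=3.2871
Sum = 52.7896
Softmax = [0.562, 0.1562, 0.2195, 0.0623]
p[2] = 11.5883/52.7896 = 0.2195

0.2195


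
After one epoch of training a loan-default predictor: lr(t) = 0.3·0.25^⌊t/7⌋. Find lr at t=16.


n_drops = ⌊16/7⌋ = 2
lr = 0.3·0.25^2 = 0.3·0.0625 = 0.01875

0.01875


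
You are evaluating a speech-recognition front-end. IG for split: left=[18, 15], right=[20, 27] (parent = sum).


Parent = [38, 42], H_parent = 0.9982
H_left = 0.994 (n=33), H_right = 0.9839 (n=47)
H_children = (33/80)·0.994 + (47/80)·0.9839 = 0.9881
IG = 0.9982 - 0.9881 = 0.0101

0.0101


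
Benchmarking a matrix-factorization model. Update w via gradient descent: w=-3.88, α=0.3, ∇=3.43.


w_new = w - α·∇
= -3.88 - 0.3·3.43
= -3.88 - 1.029
= -4.909

-4.909


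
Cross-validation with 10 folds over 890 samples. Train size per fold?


Fold size = 890/10 = 89
Training per fold = 890 - 89 = 801

801


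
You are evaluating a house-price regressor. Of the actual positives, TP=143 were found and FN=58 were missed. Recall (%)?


Recall = TP/(TP+FN)
= 143/(143+58)
= 143/201 = 71.14%

71.14%


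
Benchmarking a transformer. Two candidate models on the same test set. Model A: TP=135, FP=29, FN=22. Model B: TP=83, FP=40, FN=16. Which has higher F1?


Model A: P=135/164=0.8232, R=135/157=0.8599, F1=2PR/(P+R)=2TP/(2TP+FP+FN)=270/321=0.8411
Model B: P=83/123=0.6748, R=83/99=0.8384, F1=2PR/(P+R)=2TP/(2TP+FP+FN)=166/222=0.7477
0.8411 > 0.7477 → Model A

Model A


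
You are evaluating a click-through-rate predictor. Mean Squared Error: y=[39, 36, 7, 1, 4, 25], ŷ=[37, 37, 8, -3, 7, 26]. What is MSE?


Squared errors: (39-37)²=4, (36-37)²=1, (7-8)²=1, (1+ 3)²=16, (4-7)²=9, (25-26)²=1
Sum = 32
MSE = 32/6 = 16/3

16/3


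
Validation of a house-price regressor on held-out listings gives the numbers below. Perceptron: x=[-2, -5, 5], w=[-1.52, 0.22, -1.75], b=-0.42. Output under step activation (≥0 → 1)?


z = (-2)·(-1.52) + (-5)·(0.22) + (5)·(-1.75) - 0.42
  = -7.23
step(z) = 0 (z<0)

0


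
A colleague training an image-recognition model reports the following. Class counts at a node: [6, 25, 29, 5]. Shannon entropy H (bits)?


Probabilities: [6/65, 25/65, 29/65, 5/65] ≈ [0.0923, 0.3846, 0.4462, 0.0769]
H = -((6/65)·log₂(6/65) + (25/65)·log₂(25/65) + (29/65)·log₂(29/65) + (5/65)·log₂(5/65))
  = 1.6516 bits

1.6516 bits


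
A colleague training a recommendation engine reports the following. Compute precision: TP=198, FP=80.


Precision = TP/(TP+FP)
= 198/(198+80)
= 198/278 = 71.22%

71.22%


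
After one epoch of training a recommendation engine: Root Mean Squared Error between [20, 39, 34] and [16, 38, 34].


MSE = 17/3 = 5.6667
RMSE = √(17/3) = 2.3805

2.3805


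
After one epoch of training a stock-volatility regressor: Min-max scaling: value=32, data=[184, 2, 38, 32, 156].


min=2, max=184
(32-2)/(184-2) = 30/182 = 0.1648

0.1648


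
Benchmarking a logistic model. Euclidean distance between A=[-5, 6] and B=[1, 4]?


d = √((-5-1)² + (6-4)²)
  = √(36 + 4)
  = √40 = 6.3246

6.3246


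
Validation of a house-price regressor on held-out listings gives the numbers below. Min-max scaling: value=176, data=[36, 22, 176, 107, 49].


min=22, max=176
(176-22)/(176-22) = 154/154 = 1.0

1.0


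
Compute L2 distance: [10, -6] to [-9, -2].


d = √((10+ 9)² + (-6+ 2)²)
  = √(361 + 16)
  = √377 = 19.4165

19.4165


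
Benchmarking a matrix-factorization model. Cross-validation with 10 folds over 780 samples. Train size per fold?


Fold size = 780/10 = 78
Training per fold = 780 - 78 = 702

702


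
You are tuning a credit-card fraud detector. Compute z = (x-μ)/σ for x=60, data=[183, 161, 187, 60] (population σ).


μ = 147.75, σ = 51.6206
z = (60 - 147.75)/51.6206 = -1.6999

-1.6999


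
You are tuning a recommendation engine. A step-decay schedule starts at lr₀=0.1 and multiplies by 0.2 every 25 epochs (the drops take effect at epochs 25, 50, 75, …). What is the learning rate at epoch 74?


n_drops = ⌊74/25⌋ = 2
lr = 0.1·0.2^2 = 0.1·0.04 = 0.004

0.004


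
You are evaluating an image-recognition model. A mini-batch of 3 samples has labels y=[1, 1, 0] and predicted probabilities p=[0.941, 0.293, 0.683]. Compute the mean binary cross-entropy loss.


L[0] = -ln(0.941) = 0.0608
L[1] = -ln(0.293) = 1.2276
L[2] = -ln(1-0.683) = -ln(0.317) = 1.1489
mean = (0.0608 + 1.2276 + 1.1489)/3 = 0.8124

0.8124


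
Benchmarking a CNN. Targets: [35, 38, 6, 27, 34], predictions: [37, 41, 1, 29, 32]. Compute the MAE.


Absolute errors: |35-37|=2, |38-41|=3, |6-1|=5, |27-29|=2, |34-32|=2
Sum = 14
MAE = 14/5 = 14/5

14/5


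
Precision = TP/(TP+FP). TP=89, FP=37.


Precision = TP/(TP+FP)
= 89/(89+37)
= 89/126 = 70.63%

70.63%


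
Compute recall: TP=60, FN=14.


Recall = TP/(TP+FN)
= 60/(60+14)
= 60/74 = 81.08%

81.08%


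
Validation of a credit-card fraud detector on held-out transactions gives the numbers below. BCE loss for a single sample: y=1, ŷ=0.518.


BCE = -[y·ln(p) + (1-y)·ln(1-p)]
= -1·ln(0.518) - 0
= -ln(0.518) = 0.6578

0.6578


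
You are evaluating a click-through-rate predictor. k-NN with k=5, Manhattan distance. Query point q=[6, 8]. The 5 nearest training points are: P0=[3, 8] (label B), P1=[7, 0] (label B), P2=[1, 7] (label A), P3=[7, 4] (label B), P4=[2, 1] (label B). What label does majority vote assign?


d(q,P0) = 3  (label B)
d(q,P1) = 9  (label B)
d(q,P2) = 6  (label A)
d(q,P3) = 5  (label B)
d(q,P4) = 11  (label B)
Votes: A=1, B=4
Majority → B

B


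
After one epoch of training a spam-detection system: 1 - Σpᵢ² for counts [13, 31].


Probabilities: [13/44, 31/44] ≈ [0.2955, 0.7045]
Σpᵢ² = (169 + 961)/44² = 1130/1936
Gini = 1 - Σpᵢ² = 1 - 1130/1936 = 0.4163

0.4163


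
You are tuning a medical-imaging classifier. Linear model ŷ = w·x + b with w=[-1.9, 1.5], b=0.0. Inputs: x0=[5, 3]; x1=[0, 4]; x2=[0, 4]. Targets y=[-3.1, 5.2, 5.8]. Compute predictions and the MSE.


ŷ0 = (-1.9)·(5) + (1.5)·(3) + 0.0 = -5.0
ŷ1 = (-1.9)·(0) + (1.5)·(4) + 0.0 = 6.0
ŷ2 = (-1.9)·(0) + (1.5)·(4) + 0.0 = 6.0
errors² = [3.61, 0.64, 0.04]
MSE = 4.2900/3 = 1.43

1.43


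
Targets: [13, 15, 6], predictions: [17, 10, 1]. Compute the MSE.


Squared errors: (13-17)²=16, (15-10)²=25, (6-1)²=25
Sum = 66
MSE = 66/3 = 22

22


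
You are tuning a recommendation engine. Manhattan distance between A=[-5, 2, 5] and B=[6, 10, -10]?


d = |-5-6| + |2-10| + |5+ 10|
  = 11 + 8 + 15
  = 34

34


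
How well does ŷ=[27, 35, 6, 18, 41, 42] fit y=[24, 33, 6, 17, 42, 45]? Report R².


ȳ = 27.8333
SS_res = Σ(y-ŷ)² = 24
SS_tot = Σ(y-ȳ)² = 1130.83
R² = 1 - SS_res/SS_tot = 1 - 0.0212 = 0.9788

0.9788


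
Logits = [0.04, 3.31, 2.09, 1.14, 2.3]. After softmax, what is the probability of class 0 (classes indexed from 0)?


Exponentials: e^0.04=1.0408, e^3.31=27.3851, e^2.09=8.0849, e^1.14=3.1268, e^2.3=9.9742
Sum = 49.6118
Softmax = [0.021, 0.552, 0.163, 0.063, 0.201]
p[0] = 1.0408/49.6118 = 0.021

0.021


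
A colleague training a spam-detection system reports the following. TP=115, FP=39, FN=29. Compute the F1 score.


Precision = 115/154 = 0.7468
Recall = 115/144 = 0.7986
F1 = 2·P·R/(P+R) = 2·TP/(2·TP+FP+FN) = 230/(230+39+29) = 230/298 = 0.7718

0.7718


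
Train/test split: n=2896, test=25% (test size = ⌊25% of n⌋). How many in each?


Test = ⌊2896·25/100⌋ = 724
Train = 2896 - 724 = 2172

Train: 2172, Test: 724


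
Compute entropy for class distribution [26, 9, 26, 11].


Probabilities: [26/72, 9/72, 26/72, 11/72] ≈ [0.3611, 0.125, 0.3611, 0.1528]
H = -((26/72)·log₂(26/72) + (9/72)·log₂(9/72) + (26/72)·log₂(26/72) + (11/72)·log₂(11/72))
  = 1.8504 bits

1.8504 bits


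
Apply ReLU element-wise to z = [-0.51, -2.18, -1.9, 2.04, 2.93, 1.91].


ReLU(-0.51) = max(0, -0.51) = 0.0
ReLU(-2.18) = max(0, -2.18) = 0.0
ReLU(-1.9) = max(0, -1.9) = 0.0
ReLU(2.04) = max(0, 2.04) = 2.04
ReLU(2.93) = max(0, 2.93) = 2.93
ReLU(1.91) = max(0, 1.91) = 1.91
result = [0.0, 0.0, 0.0, 2.04, 2.93, 1.91]

[0.0, 0.0, 0.0, 2.04, 2.93, 1.91]


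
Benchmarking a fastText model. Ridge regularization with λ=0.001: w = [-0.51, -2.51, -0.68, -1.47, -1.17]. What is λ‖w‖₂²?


‖w‖₂² = (-0.51)² + (-2.51)² + (-0.68)² + (-1.47)² + (-1.17)²
     = 0.2601 + 6.3001 + 0.4624 + 2.1609 + 1.3689
     = 10.5524
λ·‖w‖₂² = 0.001·10.5524 = 0.010552

0.010552


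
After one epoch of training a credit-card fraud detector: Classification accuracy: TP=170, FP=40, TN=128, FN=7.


Accuracy = (TP+TN)/(TP+TN+FP+FN)
= (170+128)/(345)
= 298/345 = 86.38%

86.38%


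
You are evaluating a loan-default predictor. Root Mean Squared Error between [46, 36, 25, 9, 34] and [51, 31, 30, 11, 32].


MSE = 83/5 = 16.6
RMSE = √(83/5) = 4.0743

4.0743


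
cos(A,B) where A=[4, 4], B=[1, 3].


A·B = 4·1 + 4·3 = 16
‖A‖ = √32 = 5.6569, ‖B‖ = √10 = 3.1623
cos = 16/(√32·√10) = 16/√320 = 0.8944

0.8944


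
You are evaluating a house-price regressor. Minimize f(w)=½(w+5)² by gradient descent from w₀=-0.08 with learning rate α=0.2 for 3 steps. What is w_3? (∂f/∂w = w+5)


step 1: grad = -0.08+5 = 4.92; w = -0.08 - 0.2·(4.92) = -1.064
step 2: grad = -1.064+5 = 3.936; w = -1.064 - 0.2·(3.936) = -1.8512
step 3: grad = -1.8512+5 = 3.1488; w = -1.8512 - 0.2·(3.1488) = -2.48096

-2.48096


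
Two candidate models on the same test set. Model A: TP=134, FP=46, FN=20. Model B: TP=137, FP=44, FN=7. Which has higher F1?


Model A: P=134/180=0.7444, R=134/154=0.8701, F1=2PR/(P+R)=2TP/(2TP+FP+FN)=268/334=0.8024
Model B: P=137/181=0.7569, R=137/144=0.9514, F1=2PR/(P+R)=2TP/(2TP+FP+FN)=274/325=0.8431
0.8024 < 0.8431 → Model B

Model B


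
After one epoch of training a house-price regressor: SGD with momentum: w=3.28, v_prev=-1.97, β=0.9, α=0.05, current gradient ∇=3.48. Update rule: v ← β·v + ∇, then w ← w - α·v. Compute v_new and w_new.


v_new = 0.9·-1.97 + 3.48 = -1.773 + 3.48 = 1.707
w_new = 3.28 - 0.05·1.707 = 3.28 - 0.08535 = 3.19465

v_new=1.707, w_new=3.19465


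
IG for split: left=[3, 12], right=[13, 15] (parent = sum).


Parent = [16, 27], H_parent = 0.9523
H_left = 0.7219 (n=15), H_right = 0.9963 (n=28)
H_children = (15/43)·0.7219 + (28/43)·0.9963 = 0.9006
IG = 0.9523 - 0.9006 = 0.0517

0.0517


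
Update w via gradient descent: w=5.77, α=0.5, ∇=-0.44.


w_new = w - α·∇
= 5.77 - 0.5·-0.44
= 5.77 + 0.22
= 5.99

5.99


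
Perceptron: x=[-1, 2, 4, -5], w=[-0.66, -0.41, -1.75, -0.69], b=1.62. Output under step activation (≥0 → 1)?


z = (-1)·(-0.66) + (2)·(-0.41) + (4)·(-1.75) + (-5)·(-0.69) + 1.62
  = -2.09
step(z) = 0 (z<0)

0


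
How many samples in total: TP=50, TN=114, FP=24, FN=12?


Total = TP + TN + FP + FN
= 50 + 114 + 24 + 12
= 200
(Predicted positive: 74, predicted negative: 126)

200


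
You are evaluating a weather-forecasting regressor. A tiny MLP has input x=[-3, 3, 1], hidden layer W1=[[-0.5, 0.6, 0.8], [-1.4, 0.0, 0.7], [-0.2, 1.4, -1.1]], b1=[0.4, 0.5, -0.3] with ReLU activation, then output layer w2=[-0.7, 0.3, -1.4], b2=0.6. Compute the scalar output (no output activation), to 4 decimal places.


z1[0] = (-0.5)·(-3) + (0.6)·(3) + (0.8)·(1) + 0.4 = 4.5
z1[1] = (-1.4)·(-3) + (0.0)·(3) + (0.7)·(1) + 0.5 = 5.4
z1[2] = (-0.2)·(-3) + (1.4)·(3) + (-1.1)·(1) - 0.3 = 3.4
h = ReLU(z1) = [4.5, 5.4, 3.4]
output = (-0.7)·(4.5) + (0.3)·(5.4) + (-1.4)·(3.4) + 0.6 = -5.69

-5.69


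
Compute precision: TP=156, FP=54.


Precision = TP/(TP+FP)
= 156/(156+54)
= 156/210 = 74.29%

74.29%


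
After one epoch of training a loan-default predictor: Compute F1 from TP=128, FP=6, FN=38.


Precision = 128/134 = 0.9552
Recall = 128/166 = 0.7711
F1 = 2·P·R/(P+R) = 2·TP/(2·TP+FP+FN) = 256/(256+6+38) = 256/300 = 0.8533

0.8533


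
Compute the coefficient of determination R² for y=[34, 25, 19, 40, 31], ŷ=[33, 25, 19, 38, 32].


ȳ = 29.8
SS_res = Σ(y-ŷ)² = 6
SS_tot = Σ(y-ȳ)² = 262.8
R² = 1 - SS_res/SS_tot = 1 - 0.0228 = 0.9772

0.9772


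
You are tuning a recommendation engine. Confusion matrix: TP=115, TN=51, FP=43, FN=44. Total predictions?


Total = TP + TN + FP + FN
= 115 + 51 + 43 + 44
= 253
(Predicted positive: 158, predicted negative: 95)

253


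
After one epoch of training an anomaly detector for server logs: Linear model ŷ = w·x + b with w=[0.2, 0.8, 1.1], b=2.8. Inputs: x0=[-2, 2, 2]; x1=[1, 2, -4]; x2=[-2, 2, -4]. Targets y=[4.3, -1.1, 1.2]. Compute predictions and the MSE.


ŷ0 = (0.2)·(-2) + (0.8)·(2) + (1.1)·(2) + 2.8 = 6.2
ŷ1 = (0.2)·(1) + (0.8)·(2) + (1.1)·(-4) + 2.8 = 0.2
ŷ2 = (0.2)·(-2) + (0.8)·(2) + (1.1)·(-4) + 2.8 = -0.4
errors² = [3.61, 1.69, 2.56]
MSE = 7.8600/3 = 2.62

2.62


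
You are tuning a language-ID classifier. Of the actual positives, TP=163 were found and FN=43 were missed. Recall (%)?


Recall = TP/(TP+FN)
= 163/(163+43)
= 163/206 = 79.13%

79.13%


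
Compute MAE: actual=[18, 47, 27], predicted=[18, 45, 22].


Absolute errors: |18-18|=0, |47-45|=2, |27-22|=5
Sum = 7
MAE = 7/3 = 7/3

7/3


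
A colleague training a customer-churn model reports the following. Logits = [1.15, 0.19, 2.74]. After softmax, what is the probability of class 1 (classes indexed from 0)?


Exponentials: e^1.15=3.1582, e^0.19=1.2092, e^2.74=15.487
Sum = 19.8544
Softmax = [0.1591, 0.0609, 0.78]
p[1] = 1.2092/19.8544 = 0.0609

0.0609


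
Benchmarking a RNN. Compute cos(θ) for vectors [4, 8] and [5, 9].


A·B = 4·5 + 8·9 = 92
‖A‖ = √80 = 8.9443, ‖B‖ = √106 = 10.2956
cos = 92/(√80·√106) = 92/√8480 = 0.9991

0.9991


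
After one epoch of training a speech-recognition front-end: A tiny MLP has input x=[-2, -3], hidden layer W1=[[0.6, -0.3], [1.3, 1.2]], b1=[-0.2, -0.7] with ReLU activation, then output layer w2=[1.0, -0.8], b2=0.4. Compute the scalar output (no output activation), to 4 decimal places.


z1[0] = (0.6)·(-2) + (-0.3)·(-3) - 0.2 = -0.5
z1[1] = (1.3)·(-2) + (1.2)·(-3) - 0.7 = -6.9
h = ReLU(z1) = [0.0, 0.0]
output = (1.0)·(0.0) + (-0.8)·(0.0) + 0.4 = 0.4

0.4


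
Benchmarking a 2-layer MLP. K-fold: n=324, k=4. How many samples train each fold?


Fold size = 324/4 = 81
Training per fold = 324 - 81 = 243

243


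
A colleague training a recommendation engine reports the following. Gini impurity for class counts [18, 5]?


Probabilities: [18/23, 5/23] ≈ [0.7826, 0.2174]
Σpᵢ² = (324 + 25)/23² = 349/529
Gini = 1 - Σpᵢ² = 1 - 349/529 = 0.3403

0.3403


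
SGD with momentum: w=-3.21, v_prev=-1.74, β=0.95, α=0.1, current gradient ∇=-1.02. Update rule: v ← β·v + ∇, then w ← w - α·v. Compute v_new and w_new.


v_new = 0.95·-1.74 - 1.02 = -1.653 - 1.02 = -2.673
w_new = -3.21 - 0.1·-2.673 = -3.21 + 0.2673 = -2.9427

v_new=-2.673, w_new=-2.9427


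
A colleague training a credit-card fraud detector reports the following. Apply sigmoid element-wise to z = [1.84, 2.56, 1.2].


σ(1.84) = 1/(1+e^-1.84) = 0.8629
σ(2.56) = 1/(1+e^-2.56) = 0.9282
σ(1.2) = 1/(1+e^-1.2) = 0.7685
result = [0.8629, 0.9282, 0.7685]

[0.8629, 0.9282, 0.7685]


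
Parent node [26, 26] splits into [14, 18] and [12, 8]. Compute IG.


Parent = [26, 26], H_parent = 1
H_left = 0.9887 (n=32), H_right = 0.971 (n=20)
H_children = (32/52)·0.9887 + (20/52)·0.971 = 0.9819
IG = 1 - 0.9819 = 0.0181

0.0181


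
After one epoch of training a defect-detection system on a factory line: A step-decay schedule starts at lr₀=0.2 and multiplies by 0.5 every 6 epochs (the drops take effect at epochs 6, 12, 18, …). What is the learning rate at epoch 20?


n_drops = ⌊20/6⌋ = 3
lr = 0.2·0.5^3 = 0.2·0.125 = 0.025

0.025


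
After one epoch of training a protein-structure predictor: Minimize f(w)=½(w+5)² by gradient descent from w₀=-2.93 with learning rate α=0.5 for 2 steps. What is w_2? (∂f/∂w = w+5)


step 1: grad = -2.93+5 = 2.07; w = -2.93 - 0.5·(2.07) = -3.965
step 2: grad = -3.965+5 = 1.035; w = -3.965 - 0.5·(1.035) = -4.4825

-4.4825


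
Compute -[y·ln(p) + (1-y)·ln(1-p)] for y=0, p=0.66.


BCE = -[y·ln(p) + (1-y)·ln(1-p)]
= -0 - 1·ln(1-0.66)
= -ln(0.34) = 1.0788

1.0788


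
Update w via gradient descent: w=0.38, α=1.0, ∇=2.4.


w_new = w - α·∇
= 0.38 - 1.0·2.4
= 0.38 - 2.4
= -2.02

-2.02


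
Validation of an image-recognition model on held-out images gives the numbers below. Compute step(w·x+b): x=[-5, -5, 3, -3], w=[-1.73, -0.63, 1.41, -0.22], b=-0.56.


z = (-5)·(-1.73) + (-5)·(-0.63) + (3)·(1.41) + (-3)·(-0.22) - 0.56
  = 16.13
step(z) = 1 (z≥0)

1


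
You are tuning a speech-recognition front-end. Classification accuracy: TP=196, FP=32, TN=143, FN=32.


Accuracy = (TP+TN)/(TP+TN+FP+FN)
= (196+143)/(403)
= 339/403 = 84.12%

84.12%


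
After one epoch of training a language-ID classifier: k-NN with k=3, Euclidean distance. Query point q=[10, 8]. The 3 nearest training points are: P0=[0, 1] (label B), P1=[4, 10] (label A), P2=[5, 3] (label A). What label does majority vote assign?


d(q,P0) = 12.2066  (label B)
d(q,P1) = 6.3246  (label A)
d(q,P2) = 7.0711  (label A)
Votes: A=2, B=1
Majority → A

A


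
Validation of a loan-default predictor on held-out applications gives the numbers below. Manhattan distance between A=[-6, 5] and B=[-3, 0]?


d = |-6+ 3| + |5-0|
  = 3 + 5
  = 8

8


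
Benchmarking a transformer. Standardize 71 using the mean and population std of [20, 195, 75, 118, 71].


μ = 95.8, σ = 58.5266
z = (71 - 95.8)/58.5266 = -0.4237

-0.4237


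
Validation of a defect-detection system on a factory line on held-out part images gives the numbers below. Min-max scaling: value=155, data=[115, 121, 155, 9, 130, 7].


min=7, max=155
(155-7)/(155-7) = 148/148 = 1.0

1.0


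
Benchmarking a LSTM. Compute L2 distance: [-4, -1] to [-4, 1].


d = √((-4+ 4)² + (-1-1)²)
  = √(0 + 4)
  = √4 = 2.0

2.0


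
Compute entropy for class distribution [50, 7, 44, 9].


Probabilities: [50/110, 7/110, 44/110, 9/110] ≈ [0.4545, 0.0636, 0.4, 0.0818]
H = -((50/110)·log₂(50/110) + (7/110)·log₂(7/110) + (44/110)·log₂(44/110) + (9/110)·log₂(9/110))
  = 1.5942 bits

1.5942 bits


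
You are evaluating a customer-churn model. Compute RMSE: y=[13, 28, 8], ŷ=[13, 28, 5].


MSE = 9/3 = 3
RMSE = √(9/3) = 1.7321

1.7321


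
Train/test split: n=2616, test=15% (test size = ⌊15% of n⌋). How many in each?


Test = ⌊2616·15/100⌋ = 392
Train = 2616 - 392 = 2224

Train: 2224, Test: 392


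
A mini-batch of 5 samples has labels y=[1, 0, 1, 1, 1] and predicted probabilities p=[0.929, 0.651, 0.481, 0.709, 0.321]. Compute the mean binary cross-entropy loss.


L[0] = -ln(0.929) = 0.0736
L[1] = -ln(1-0.651) = -ln(0.349) = 1.0527
L[2] = -ln(0.481) = 0.7319
L[3] = -ln(0.709) = 0.3439
L[4] = -ln(0.321) = 1.1363
mean = (0.0736 + 1.0527 + 0.7319 + 0.3439 + 1.1363)/5 = 0.6677

0.6677


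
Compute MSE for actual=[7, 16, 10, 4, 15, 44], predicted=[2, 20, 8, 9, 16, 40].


Squared errors: (7-2)²=25, (16-20)²=16, (10-8)²=4, (4-9)²=25, (15-16)²=1, (44-40)²=16
Sum = 87
MSE = 87/6 = 29/2

29/2


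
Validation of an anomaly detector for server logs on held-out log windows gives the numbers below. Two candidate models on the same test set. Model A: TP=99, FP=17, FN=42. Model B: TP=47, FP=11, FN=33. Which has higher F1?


Model A: P=99/116=0.8534, R=99/141=0.7021, F1=2PR/(P+R)=2TP/(2TP+FP+FN)=198/257=0.7704
Model B: P=47/58=0.8103, R=47/80=0.5875, F1=2PR/(P+R)=2TP/(2TP+FP+FN)=94/138=0.6812
0.7704 > 0.6812 → Model A

Model A


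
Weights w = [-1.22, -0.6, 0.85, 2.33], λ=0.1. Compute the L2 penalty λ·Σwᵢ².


‖w‖₂² = (-1.22)² + (-0.6)² + (0.85)² + (2.33)²
     = 1.4884 + 0.36 + 0.7225 + 5.4289
     = 7.9998
λ·‖w‖₂² = 0.1·7.9998 = 0.79998

0.79998


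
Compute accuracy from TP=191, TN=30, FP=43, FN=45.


Accuracy = (TP+TN)/(TP+TN+FP+FN)
= (191+30)/(309)
= 221/309 = 71.52%

71.52%


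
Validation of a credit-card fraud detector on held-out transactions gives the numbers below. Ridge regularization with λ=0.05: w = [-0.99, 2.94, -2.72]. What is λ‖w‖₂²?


‖w‖₂² = (-0.99)² + (2.94)² + (-2.72)²
     = 0.9801 + 8.6436 + 7.3984
     = 17.0221
λ·‖w‖₂² = 0.05·17.0221 = 0.851105

0.851105


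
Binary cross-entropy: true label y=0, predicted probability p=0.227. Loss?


BCE = -[y·ln(p) + (1-y)·ln(1-p)]
= -0 - 1·ln(1-0.227)
= -ln(0.773) = 0.2575

0.2575


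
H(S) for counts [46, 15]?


Probabilities: [46/61, 15/61] ≈ [0.7541, 0.2459]
H = -((46/61)·log₂(46/61) + (15/61)·log₂(15/61))
  = 0.8047 bits

0.8047 bits


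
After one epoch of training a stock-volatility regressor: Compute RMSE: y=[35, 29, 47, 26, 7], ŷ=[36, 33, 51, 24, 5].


MSE = 41/5 = 8.2
RMSE = √(41/5) = 2.8636

2.8636


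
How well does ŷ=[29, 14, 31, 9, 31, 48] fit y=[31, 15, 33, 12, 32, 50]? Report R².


ȳ = 28.8333
SS_res = Σ(y-ŷ)² = 23
SS_tot = Σ(y-ȳ)² = 954.83
R² = 1 - SS_res/SS_tot = 1 - 0.0241 = 0.9759

0.9759


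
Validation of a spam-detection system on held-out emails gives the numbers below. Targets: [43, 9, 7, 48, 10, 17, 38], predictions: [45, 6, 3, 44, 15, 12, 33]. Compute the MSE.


Squared errors: (43-45)²=4, (9-6)²=9, (7-3)²=16, (48-44)²=16, (10-15)²=25, (17-12)²=25, (38-33)²=25
Sum = 120
MSE = 120/7 = 120/7

120/7


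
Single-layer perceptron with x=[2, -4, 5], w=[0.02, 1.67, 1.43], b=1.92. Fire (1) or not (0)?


z = (2)·(0.02) + (-4)·(1.67) + (5)·(1.43) + 1.92
  = 2.43
step(z) = 1 (z≥0)

1


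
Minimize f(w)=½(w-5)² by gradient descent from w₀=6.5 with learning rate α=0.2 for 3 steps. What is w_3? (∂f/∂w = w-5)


step 1: grad = 6.5-5 = 1.5; w = 6.5 - 0.2·(1.5) = 6.2
step 2: grad = 6.2-5 = 1.2; w = 6.2 - 0.2·(1.2) = 5.96
step 3: grad = 5.96-5 = 0.96; w = 5.96 - 0.2·(0.96) = 5.768

5.768


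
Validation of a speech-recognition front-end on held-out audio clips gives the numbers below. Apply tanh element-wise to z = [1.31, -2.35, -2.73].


tanh(1.31) = 0.8643
tanh(-2.35) = -0.982
tanh(-2.73) = -0.9915
result = [0.8643, -0.982, -0.9915]

[0.8643, -0.982, -0.9915]


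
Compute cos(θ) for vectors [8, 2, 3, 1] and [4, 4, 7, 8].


A·B = 8·4 + 2·4 + 3·7 + 1·8 = 69
‖A‖ = √78 = 8.8318, ‖B‖ = √145 = 12.0416
cos = 69/(√78·√145) = 69/√11310 = 0.6488

0.6488


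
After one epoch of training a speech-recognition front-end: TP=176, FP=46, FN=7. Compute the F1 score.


Precision = 176/222 = 0.7928
Recall = 176/183 = 0.9617
F1 = 2·P·R/(P+R) = 2·TP/(2·TP+FP+FN) = 352/(352+46+7) = 352/405 = 0.8691

0.8691


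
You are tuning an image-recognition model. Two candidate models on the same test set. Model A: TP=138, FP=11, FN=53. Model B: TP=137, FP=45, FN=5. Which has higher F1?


Model A: P=138/149=0.9262, R=138/191=0.7225, F1=2PR/(P+R)=2TP/(2TP+FP+FN)=276/340=0.8118
Model B: P=137/182=0.7527, R=137/142=0.9648, F1=2PR/(P+R)=2TP/(2TP+FP+FN)=274/324=0.8457
0.8118 < 0.8457 → Model B

Model B


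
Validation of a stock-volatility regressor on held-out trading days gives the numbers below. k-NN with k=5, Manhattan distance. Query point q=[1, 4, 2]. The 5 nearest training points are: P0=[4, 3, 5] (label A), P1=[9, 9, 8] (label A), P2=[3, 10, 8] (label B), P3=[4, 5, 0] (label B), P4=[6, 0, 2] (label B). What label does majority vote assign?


d(q,P0) = 7  (label A)
d(q,P1) = 19  (label A)
d(q,P2) = 14  (label B)
d(q,P3) = 6  (label B)
d(q,P4) = 9  (label B)
Votes: A=2, B=3
Majority → B

B


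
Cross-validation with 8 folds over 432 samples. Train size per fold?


Fold size = 432/8 = 54
Training per fold = 432 - 54 = 378

378


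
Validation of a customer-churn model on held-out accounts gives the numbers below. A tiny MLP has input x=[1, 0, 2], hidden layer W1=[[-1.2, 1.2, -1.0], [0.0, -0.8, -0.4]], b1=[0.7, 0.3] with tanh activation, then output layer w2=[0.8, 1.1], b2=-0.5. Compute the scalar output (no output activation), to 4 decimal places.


z1[0] = (-1.2)·(1) + (1.2)·(0) + (-1.0)·(2) + 0.7 = -2.5
z1[1] = (0.0)·(1) + (-0.8)·(0) + (-0.4)·(2) + 0.3 = -0.5
h = tanh(z1) = [-0.9866, -0.4621]
output = (0.8)·(-0.9866) + (1.1)·(-0.4621) - 0.5 = -1.7976

-1.7976


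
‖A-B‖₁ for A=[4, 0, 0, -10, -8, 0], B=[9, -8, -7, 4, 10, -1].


d = |4-9| + |0+ 8| + |0+ 7| + |-10-4| + |-8-10| + |0+ 1|
  = 5 + 8 + 7 + 14 + 18 + 1
  = 53

53


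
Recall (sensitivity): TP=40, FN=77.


Recall = TP/(TP+FN)
= 40/(40+77)
= 40/117 = 34.19%

34.19%


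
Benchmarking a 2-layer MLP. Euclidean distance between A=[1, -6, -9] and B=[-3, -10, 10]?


d = √((1+ 3)² + (-6+ 10)² + (-9-10)²)
  = √(16 + 16 + 361)
  = √393 = 19.8242

19.8242


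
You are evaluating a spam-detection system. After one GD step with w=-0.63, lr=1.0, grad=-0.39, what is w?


w_new = w - α·∇
= -0.63 - 1.0·-0.39
= -0.63 + 0.39
= -0.24

-0.24


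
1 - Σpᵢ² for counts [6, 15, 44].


Probabilities: [6/65, 15/65, 44/65] ≈ [0.0923, 0.2308, 0.6769]
Σpᵢ² = (36 + 225 + 1936)/65² = 2197/4225
Gini = 1 - Σpᵢ² = 1 - 2197/4225 = 0.48

0.48


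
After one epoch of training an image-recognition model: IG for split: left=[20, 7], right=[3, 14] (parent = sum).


Parent = [23, 21], H_parent = 0.9985
H_left = 0.8256 (n=27), H_right = 0.6723 (n=17)
H_children = (27/44)·0.8256 + (17/44)·0.6723 = 0.7664
IG = 0.9985 - 0.7664 = 0.2321

0.2321


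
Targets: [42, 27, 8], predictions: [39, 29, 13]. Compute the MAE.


Absolute errors: |42-39|=3, |27-29|=2, |8-13|=5
Sum = 10
MAE = 10/3 = 10/3

10/3


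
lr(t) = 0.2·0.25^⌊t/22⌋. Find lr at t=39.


n_drops = ⌊39/22⌋ = 1
lr = 0.2·0.25^1 = 0.2·0.25 = 0.05

0.05


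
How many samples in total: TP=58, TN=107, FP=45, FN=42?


Total = TP + TN + FP + FN
= 58 + 107 + 45 + 42
= 252
(Predicted positive: 103, predicted negative: 149)

252


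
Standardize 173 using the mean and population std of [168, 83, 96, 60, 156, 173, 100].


μ = 119.4286, σ = 42.0063
z = (173 - 119.4286)/42.0063 = 1.2753

1.2753


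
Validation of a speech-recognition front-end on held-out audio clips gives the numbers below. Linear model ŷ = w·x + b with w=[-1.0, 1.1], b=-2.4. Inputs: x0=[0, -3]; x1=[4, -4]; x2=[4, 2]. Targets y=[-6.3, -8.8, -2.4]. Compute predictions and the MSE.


ŷ0 = (-1.0)·(0) + (1.1)·(-3) - 2.4 = -5.7
ŷ1 = (-1.0)·(4) + (1.1)·(-4) - 2.4 = -10.8
ŷ2 = (-1.0)·(4) + (1.1)·(2) - 2.4 = -4.2
errors² = [0.36, 4.0, 3.24]
MSE = 7.6000/3 = 2.5333

2.5333


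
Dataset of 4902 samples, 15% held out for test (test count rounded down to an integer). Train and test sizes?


Test = ⌊4902·15/100⌋ = 735
Train = 4902 - 735 = 4167

Train: 4167, Test: 735


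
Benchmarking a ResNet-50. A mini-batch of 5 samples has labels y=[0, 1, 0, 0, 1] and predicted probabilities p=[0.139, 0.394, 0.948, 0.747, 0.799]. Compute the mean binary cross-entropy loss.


L[0] = -ln(1-0.139) = -ln(0.861) = 0.1497
L[1] = -ln(0.394) = 0.9314
L[2] = -ln(1-0.948) = -ln(0.052) = 2.9565
L[3] = -ln(1-0.747) = -ln(0.253) = 1.3744
L[4] = -ln(0.799) = 0.2244
mean = (0.1497 + 0.9314 + 2.9565 + 1.3744 + 0.2244)/5 = 1.1273

1.1273


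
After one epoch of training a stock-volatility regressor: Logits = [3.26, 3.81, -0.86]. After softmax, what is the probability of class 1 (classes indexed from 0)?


Exponentials: e^3.26=26.0495, e^3.81=45.1504, e^-0.86=0.4232
Sum = 71.6231
Softmax = [0.3637, 0.6304, 0.0059]
p[1] = 45.1504/71.6231 = 0.6304

0.6304


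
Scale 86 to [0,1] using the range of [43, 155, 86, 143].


min=43, max=155
(86-43)/(155-43) = 43/112 = 0.3839

0.3839


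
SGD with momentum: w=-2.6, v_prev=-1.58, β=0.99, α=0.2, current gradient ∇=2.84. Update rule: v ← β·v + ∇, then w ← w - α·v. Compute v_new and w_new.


v_new = 0.99·-1.58 + 2.84 = -1.5642 + 2.84 = 1.2758
w_new = -2.6 - 0.2·1.2758 = -2.6 - 0.25516 = -2.85516

v_new=1.2758, w_new=-2.85516


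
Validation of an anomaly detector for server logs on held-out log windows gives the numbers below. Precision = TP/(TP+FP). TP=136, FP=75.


Precision = TP/(TP+FP)
= 136/(136+75)
= 136/211 = 64.45%

64.45%


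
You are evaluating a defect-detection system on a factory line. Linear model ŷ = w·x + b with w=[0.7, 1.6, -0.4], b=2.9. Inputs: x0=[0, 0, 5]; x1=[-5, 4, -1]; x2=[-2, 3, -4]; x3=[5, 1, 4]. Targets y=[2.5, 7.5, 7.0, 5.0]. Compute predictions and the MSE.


ŷ0 = (0.7)·(0) + (1.6)·(0) + (-0.4)·(5) + 2.9 = 0.9
ŷ1 = (0.7)·(-5) + (1.6)·(4) + (-0.4)·(-1) + 2.9 = 6.2
ŷ2 = (0.7)·(-2) + (1.6)·(3) + (-0.4)·(-4) + 2.9 = 7.9
ŷ3 = (0.7)·(5) + (1.6)·(1) + (-0.4)·(4) + 2.9 = 6.4
errors² = [2.56, 1.69, 0.81, 1.96]
MSE = 7.0200/4 = 1.755

1.755


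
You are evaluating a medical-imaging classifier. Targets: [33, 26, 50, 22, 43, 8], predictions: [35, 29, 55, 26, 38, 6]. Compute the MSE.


Squared errors: (33-35)²=4, (26-29)²=9, (50-55)²=25, (22-26)²=16, (43-38)²=25, (8-6)²=4
Sum = 83
MSE = 83/6 = 83/6

83/6


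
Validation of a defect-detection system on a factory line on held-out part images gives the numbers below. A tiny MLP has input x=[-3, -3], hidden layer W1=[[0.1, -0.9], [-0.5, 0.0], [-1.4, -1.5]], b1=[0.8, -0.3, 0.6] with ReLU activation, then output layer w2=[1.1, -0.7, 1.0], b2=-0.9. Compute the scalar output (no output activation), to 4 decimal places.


z1[0] = (0.1)·(-3) + (-0.9)·(-3) + 0.8 = 3.2
z1[1] = (-0.5)·(-3) + (0.0)·(-3) - 0.3 = 1.2
z1[2] = (-1.4)·(-3) + (-1.5)·(-3) + 0.6 = 9.3
h = ReLU(z1) = [3.2, 1.2, 9.3]
output = (1.1)·(3.2) + (-0.7)·(1.2) + (1.0)·(9.3) - 0.9 = 11.08

11.08


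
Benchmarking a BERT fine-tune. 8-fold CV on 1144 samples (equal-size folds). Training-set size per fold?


Fold size = 1144/8 = 143
Training per fold = 1144 - 143 = 1001

1001


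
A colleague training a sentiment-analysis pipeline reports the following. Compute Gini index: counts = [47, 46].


Probabilities: [47/93, 46/93] ≈ [0.5054, 0.4946]
Σpᵢ² = (2209 + 2116)/93² = 4325/8649
Gini = 1 - Σpᵢ² = 1 - 4325/8649 = 0.4999

0.4999


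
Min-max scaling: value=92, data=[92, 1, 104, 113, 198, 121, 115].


min=1, max=198
(92-1)/(198-1) = 91/197 = 0.4619

0.4619


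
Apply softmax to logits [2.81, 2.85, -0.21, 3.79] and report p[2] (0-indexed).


Exponentials: e^2.81=16.6099, e^2.85=17.2878, e^-0.21=0.8106, e^3.79=44.2564
Sum = 78.9647
Softmax = [0.2103, 0.2189, 0.0103, 0.5605]
p[2] = 0.8106/78.9647 = 0.0103

0.0103


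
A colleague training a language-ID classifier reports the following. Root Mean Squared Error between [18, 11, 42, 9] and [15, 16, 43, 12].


MSE = 44/4 = 11
RMSE = √(44/4) = 3.3166

3.3166


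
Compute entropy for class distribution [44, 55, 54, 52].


Probabilities: [44/205, 55/205, 54/205, 52/205] ≈ [0.2146, 0.2683, 0.2634, 0.2537]
H = -((44/205)·log₂(44/205) + (55/205)·log₂(55/205) + (54/205)·log₂(54/205) + (52/205)·log₂(52/205))
  = 1.9947 bits

1.9947 bits


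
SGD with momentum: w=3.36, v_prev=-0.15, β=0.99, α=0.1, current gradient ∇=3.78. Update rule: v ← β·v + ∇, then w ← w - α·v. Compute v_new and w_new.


v_new = 0.99·-0.15 + 3.78 = -0.1485 + 3.78 = 3.6315
w_new = 3.36 - 0.1·3.6315 = 3.36 - 0.36315 = 2.99685

v_new=3.6315, w_new=2.99685


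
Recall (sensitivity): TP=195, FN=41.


Recall = TP/(TP+FN)
= 195/(195+41)
= 195/236 = 82.63%

82.63%


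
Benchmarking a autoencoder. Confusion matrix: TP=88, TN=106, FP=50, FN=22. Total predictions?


Total = TP + TN + FP + FN
= 88 + 106 + 50 + 22
= 266
(Predicted positive: 138, predicted negative: 128)

266


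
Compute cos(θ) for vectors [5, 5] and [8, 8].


A·B = 5·8 + 5·8 = 80
‖A‖ = √50 = 7.0711, ‖B‖ = √128 = 11.3137
cos = 80/(√50·√128) = 80/√6400 = 1.0

1.0


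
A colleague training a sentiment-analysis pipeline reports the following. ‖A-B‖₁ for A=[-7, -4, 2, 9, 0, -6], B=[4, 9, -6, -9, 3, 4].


d = |-7-4| + |-4-9| + |2+ 6| + |9+ 9| + |0-3| + |-6-4|
  = 11 + 13 + 8 + 18 + 3 + 10
  = 63

63


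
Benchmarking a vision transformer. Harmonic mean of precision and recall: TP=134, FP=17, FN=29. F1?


Precision = 134/151 = 0.8874
Recall = 134/163 = 0.8221
F1 = 2·P·R/(P+R) = 2·TP/(2·TP+FP+FN) = 268/(268+17+29) = 268/314 = 0.8535

0.8535
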